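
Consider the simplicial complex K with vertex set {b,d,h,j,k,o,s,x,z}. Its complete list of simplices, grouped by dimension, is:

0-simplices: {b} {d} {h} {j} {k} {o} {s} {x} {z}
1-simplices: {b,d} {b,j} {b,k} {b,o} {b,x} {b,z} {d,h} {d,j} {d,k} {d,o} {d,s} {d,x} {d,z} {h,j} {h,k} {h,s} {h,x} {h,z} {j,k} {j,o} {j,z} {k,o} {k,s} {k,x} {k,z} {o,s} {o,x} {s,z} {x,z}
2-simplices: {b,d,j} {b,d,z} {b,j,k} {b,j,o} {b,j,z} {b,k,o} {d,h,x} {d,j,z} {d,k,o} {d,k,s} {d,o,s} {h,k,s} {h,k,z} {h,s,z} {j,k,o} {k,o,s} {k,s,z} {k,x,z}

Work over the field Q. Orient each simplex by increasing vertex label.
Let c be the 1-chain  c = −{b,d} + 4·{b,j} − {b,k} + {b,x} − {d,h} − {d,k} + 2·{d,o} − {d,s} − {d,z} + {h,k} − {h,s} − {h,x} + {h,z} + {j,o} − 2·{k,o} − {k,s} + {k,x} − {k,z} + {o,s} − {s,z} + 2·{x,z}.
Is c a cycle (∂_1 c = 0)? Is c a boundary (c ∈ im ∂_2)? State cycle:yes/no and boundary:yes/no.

cycle:no boundary:no

n_0=9 n_1=29 n_2=18  [Q]
∂1: piv[bd,bj,bk,bo,bx,bz,dh,ds] rk=8  ker:dj,dk,do,dx,dz,hj,hk,hs,hx,hz,jk,jo,jz,ko,ks,kx,kz,os,ox,sz,xz
∂2: piv[bdj,bdz,bjk,bjo,bjz,bko,dhx,dko,dks,dos,hks,hkz,hsz,kxz] rk=14  ker:djz,jko,kos,ksz
∂1c = −3·{b} + {d} − {h} + 3·{j} + 2·{k} − {s} − {x}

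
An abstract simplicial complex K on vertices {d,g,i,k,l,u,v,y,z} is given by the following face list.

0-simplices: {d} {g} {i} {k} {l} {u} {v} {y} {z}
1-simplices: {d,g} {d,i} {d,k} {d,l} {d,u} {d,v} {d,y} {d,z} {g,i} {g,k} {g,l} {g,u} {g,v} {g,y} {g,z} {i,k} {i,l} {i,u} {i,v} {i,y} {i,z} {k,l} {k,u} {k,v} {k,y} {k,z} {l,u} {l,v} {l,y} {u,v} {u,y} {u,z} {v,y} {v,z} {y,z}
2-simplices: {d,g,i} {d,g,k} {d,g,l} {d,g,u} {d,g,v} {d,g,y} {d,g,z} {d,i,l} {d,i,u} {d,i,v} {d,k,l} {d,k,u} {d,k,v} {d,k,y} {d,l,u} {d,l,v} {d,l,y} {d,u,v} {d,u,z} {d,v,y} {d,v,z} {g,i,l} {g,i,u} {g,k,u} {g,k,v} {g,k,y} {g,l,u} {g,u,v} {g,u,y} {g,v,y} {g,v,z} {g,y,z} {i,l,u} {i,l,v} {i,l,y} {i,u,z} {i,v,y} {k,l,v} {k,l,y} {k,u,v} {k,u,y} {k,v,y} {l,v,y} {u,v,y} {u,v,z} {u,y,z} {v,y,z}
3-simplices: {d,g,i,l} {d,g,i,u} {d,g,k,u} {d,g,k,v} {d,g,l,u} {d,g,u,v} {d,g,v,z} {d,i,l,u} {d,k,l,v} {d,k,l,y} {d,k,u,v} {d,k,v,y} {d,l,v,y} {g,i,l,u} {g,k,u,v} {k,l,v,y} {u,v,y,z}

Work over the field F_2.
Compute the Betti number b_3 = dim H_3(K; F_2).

b_3=3

n_0=9 n_1=35 n_2=47 n_3=17  [Z2]
∂1: piv[dg,di,dk,dl,du,dv,dy,dz] rk=8  ker:gi,gk,gl,gu,gv,gy,gz,ik,il,iu,iv,iy,iz,kl,ku,kv,ky,kz,lu,lv,ly,uv,uy,uz,vy,vz,yz
∂2: piv[dgi,dgk,dgl,dgu,dgv,dgy,dgz,dil,diu,div,dkl,dku,dkv,dky,dlu,dlv,dly,duv,duz,dvy,dvz,guy,gyz,ily,iuz] rk=25  ker:gil,giu,gku,gkv,gky,glu,guv,gvy,gvz,ilu,ilv,ivy,klv,kly,kuv,kuy,kvy,lvy,uvy,uvz,uyz,vyz
∂3: piv[dgil,dgiu,dgku,dgkv,dglu,dguv,dgvz,dilu,dklv,dkly,dkuv,dkvy,dlvy,uvyz] rk=14  ker:gilu,gkuv,klvy
b_3=(17−14)−0=3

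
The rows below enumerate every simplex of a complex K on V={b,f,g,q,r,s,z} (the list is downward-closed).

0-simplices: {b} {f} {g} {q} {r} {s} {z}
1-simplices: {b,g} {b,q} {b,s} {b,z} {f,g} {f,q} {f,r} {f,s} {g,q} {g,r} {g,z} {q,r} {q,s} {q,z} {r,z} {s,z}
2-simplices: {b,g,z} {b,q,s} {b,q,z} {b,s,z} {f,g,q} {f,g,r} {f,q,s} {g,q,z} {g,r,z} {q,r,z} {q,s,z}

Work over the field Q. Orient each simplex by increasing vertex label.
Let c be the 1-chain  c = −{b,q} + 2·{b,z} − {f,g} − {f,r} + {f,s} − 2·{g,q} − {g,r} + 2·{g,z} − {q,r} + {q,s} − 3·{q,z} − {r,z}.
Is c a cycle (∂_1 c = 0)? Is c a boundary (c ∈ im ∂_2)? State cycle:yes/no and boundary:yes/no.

cycle:no boundary:no

n_0=7 n_1=16 n_2=11  [Q]
∂1: piv[bg,bq,bs,bz,fg,fr] rk=6  ker:fq,fs,gq,gr,gz,qr,qs,qz,rz,sz
∂2: piv[bgz,bqs,bqz,bsz,fgq,fgr,fqs,gqz,grz,qrz] rk=10  ker:qsz
∂1c = −{b} + {f} − 2·{r} + 2·{s}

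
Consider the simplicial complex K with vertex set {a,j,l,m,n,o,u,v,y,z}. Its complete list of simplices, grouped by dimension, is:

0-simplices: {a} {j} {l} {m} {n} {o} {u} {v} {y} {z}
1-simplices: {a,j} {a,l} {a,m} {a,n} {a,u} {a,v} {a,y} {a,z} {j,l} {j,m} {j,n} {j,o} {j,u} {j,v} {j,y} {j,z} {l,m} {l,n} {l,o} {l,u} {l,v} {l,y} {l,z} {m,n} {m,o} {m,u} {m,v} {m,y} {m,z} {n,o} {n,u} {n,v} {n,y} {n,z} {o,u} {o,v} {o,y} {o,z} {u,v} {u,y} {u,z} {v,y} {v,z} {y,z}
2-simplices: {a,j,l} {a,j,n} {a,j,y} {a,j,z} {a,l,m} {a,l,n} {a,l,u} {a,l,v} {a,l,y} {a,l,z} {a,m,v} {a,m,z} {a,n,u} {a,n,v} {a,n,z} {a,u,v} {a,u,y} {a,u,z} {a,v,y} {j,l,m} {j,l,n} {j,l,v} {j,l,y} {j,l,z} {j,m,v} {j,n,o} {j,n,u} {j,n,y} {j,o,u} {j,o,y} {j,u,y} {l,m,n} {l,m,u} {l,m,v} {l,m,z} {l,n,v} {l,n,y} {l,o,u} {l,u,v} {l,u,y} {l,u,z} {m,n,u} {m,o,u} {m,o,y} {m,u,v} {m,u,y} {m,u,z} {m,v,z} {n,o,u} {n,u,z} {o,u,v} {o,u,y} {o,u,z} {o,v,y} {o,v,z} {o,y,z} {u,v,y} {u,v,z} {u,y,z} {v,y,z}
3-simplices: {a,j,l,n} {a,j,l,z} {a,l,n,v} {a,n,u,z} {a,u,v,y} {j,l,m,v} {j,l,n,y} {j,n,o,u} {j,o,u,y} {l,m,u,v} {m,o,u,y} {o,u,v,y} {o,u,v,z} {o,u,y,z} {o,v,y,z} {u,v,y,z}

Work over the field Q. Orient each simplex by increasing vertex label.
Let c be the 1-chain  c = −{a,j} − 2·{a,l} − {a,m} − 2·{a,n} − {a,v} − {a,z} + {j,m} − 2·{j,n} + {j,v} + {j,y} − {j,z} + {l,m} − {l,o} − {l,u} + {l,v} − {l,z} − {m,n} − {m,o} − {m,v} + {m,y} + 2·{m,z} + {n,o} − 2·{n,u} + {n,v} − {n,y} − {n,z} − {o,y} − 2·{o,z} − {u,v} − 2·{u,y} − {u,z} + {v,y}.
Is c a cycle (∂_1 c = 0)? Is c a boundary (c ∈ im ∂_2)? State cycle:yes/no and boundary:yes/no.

cycle:no boundary:no

n_0=10 n_1=44 n_2=60 n_3=16  [Q]
∂1: piv[aj,al,am,an,au,av,ay,az,jo] rk=9  ker:jl,jm,jn,ju,jv,jy,jz,lm,ln,lo,lu,lv,ly,lz,mn,mo,mu,mv,my,mz,no,nu,nv,ny,nz,ou,ov,oy,oz,uv,uy,uz,vy,vz,yz
∂2: piv[ajl,ajn,ajy,ajz,alm,aln,alu,alv,aly,alz,amv,amz,anu,anv,anz,auv,auy,auz,avy,jlm,jlv,jno,jnu,jny,jou,joy,lmn,lmu,lou,mou,moy,mvz,ouv,ouz,oyz] rk=35  ker:jln,jly,jlz,jmv,juy,lmv,lmz,lnv,lny,luv,luy,luz,mnu,muv,muy,muz,nou,nuz,ouy,ovy,ovz,uvy,uvz,uyz,vyz
∂3: piv[ajln,ajlz,alnv,anuz,auvy,jlmv,jlny,jnou,jouy,lmuv,mouy,ouvy,ouvz,ouyz,ovyz] rk=15  ker:uvyz
∂1c = 8·{a} − {j} − {l} + {m} − 3·{n} + 2·{o} + {u} − {v} − {y} − 5·{z}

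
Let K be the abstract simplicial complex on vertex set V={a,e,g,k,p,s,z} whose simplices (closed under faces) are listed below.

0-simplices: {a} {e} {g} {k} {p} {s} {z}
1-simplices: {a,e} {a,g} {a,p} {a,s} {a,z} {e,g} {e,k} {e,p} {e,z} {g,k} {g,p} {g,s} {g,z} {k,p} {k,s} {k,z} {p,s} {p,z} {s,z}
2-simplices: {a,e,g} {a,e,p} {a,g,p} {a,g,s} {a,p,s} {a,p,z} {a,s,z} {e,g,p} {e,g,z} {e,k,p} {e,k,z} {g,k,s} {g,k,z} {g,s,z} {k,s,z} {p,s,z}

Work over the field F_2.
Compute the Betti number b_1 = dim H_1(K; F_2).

b_1=0

n_0=7 n_1=19 n_2=16  [Z2]
∂1: piv[ae,ag,ap,as,az,ek] rk=6  ker:eg,ep,ez,gk,gp,gs,gz,kp,ks,kz,ps,pz,sz
∂2: piv[aeg,aep,agp,ags,aps,apz,asz,egz,ekp,ekz,gks,gkz,gsz] rk=13  ker:egp,ksz,psz
b_1=(19−6)−13=0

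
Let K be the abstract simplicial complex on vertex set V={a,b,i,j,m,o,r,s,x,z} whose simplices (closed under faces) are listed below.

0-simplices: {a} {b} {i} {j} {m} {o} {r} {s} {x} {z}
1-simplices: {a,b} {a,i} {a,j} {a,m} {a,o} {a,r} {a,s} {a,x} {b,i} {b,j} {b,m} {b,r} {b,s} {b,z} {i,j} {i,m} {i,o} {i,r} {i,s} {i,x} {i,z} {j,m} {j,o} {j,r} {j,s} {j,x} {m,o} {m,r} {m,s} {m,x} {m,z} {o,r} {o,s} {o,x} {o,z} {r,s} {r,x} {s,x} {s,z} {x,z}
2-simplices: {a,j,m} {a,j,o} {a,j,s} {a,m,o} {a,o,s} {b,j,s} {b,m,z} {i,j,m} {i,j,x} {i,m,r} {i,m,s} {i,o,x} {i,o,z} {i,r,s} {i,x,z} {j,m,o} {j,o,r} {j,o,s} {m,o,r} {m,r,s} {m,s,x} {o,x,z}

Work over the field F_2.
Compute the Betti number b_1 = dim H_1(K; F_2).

b_1=13

n_0=10 n_1=40 n_2=22  [Z2]
∂1: piv[ab,ai,aj,am,ao,ar,as,ax,bz] rk=9  ker:bi,bj,bm,br,bs,ij,im,io,ir,is,ix,iz,jm,jo,jr,js,jx,mo,mr,ms,mx,mz,or,os,ox,oz,rs,rx,sx,sz,xz
∂2: piv[ajm,ajo,ajs,amo,aos,bjs,bmz,ijm,ijx,imr,ims,iox,ioz,irs,ixz,jor,mor,msx] rk=18  ker:jmo,jos,mrs,oxz
b_1=(40−9)−18=13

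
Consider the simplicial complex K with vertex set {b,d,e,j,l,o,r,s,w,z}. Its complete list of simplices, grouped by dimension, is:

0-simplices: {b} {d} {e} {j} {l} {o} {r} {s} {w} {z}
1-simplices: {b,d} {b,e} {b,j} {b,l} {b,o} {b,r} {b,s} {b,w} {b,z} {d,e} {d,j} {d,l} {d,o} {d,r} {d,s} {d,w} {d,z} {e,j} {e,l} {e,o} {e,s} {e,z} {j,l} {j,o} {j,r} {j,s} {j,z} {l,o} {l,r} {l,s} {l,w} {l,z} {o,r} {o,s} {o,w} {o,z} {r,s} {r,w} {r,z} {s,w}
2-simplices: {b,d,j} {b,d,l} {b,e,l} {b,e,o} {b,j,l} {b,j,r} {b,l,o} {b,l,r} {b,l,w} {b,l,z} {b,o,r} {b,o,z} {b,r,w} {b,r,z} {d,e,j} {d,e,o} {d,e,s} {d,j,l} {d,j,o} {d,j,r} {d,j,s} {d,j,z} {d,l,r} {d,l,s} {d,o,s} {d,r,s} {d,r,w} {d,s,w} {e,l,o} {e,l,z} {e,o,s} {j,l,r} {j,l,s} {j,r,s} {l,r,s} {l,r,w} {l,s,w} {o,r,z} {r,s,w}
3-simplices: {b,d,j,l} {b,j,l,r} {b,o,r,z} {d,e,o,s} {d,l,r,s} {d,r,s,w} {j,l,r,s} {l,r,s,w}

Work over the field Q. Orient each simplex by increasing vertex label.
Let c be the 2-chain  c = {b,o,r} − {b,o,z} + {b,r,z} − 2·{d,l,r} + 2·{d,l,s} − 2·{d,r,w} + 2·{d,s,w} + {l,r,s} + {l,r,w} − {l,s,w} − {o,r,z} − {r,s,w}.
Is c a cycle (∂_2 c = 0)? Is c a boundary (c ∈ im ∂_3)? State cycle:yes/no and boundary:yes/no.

n_0=10 n_1=40 n_2=39 n_3=8  [Q]
∂1: piv[bd,be,bj,bl,bo,br,bs,bw,bz] rk=9  ker:de,dj,dl,do,dr,ds,dw,dz,ej,el,eo,es,ez,jl,jo,jr,js,jz,lo,lr,ls,lw,lz,or,os,ow,oz,rs,rw,rz,sw
∂2: piv[bdj,bdl,bel,beo,bjl,bjr,blo,blr,blw,blz,bor,boz,brw,brz,dej,deo,des,djo,djr,djs,djz,dls,dos,drs,drw,dsw,elz] rk=27  ker:djl,dlr,elo,eos,jlr,jls,jrs,lrs,lrw,lsw,orz,rsw
∂3: piv[bdjl,bjlr,borz,deos,dlrs,drsw,jlrs,lrsw] rk=8
∂2c = 0
c vs im∂3: reduces to 0 ⇒ boundary

cycle:yes boundary:yes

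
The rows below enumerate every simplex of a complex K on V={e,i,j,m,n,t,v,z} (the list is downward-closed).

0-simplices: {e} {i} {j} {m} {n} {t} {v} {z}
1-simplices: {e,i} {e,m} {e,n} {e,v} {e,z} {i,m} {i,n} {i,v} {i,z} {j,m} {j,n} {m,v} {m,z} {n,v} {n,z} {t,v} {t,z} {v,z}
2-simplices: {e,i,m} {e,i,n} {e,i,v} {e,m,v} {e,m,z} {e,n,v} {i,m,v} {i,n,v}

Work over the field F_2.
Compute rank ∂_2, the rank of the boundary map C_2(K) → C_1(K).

rank∂_2=6

n_0=8 n_1=18 n_2=8  [Z2]
∂1: piv[ei,em,en,ev,ez,jm,tv] rk=7  ker:im,in,iv,iz,jn,mv,mz,nv,nz,tz,vz
∂2: piv[eim,ein,eiv,emv,emz,env] rk=6  ker:imv,inv
rk∂_2=6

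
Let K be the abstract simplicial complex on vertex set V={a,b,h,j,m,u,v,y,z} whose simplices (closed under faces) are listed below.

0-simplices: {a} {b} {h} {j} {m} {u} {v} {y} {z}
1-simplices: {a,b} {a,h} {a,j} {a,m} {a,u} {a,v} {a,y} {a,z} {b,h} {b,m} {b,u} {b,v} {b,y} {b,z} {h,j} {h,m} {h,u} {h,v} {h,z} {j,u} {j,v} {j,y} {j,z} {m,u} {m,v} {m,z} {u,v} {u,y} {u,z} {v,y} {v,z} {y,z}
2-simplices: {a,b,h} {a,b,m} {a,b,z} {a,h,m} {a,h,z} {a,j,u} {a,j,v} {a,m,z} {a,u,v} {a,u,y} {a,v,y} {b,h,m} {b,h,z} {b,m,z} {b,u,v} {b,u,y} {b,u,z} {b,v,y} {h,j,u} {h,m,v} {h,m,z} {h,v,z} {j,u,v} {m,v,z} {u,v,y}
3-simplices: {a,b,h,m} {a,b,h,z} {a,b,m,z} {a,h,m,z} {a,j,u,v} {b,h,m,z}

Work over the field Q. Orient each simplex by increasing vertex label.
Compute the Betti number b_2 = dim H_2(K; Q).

n_0=9 n_1=32 n_2=25 n_3=6  [Q]
∂1: piv[ab,ah,aj,am,au,av,ay,az] rk=8  ker:bh,bm,bu,bv,by,bz,hj,hm,hu,hv,hz,ju,jv,jy,jz,mu,mv,mz,uv,uy,uz,vy,vz,yz
∂2: piv[abh,abm,abz,ahm,ahz,aju,ajv,amz,auv,auy,avy,buv,buy,buz,hju,hmv,hvz] rk=17  ker:bhm,bhz,bmz,bvy,hmz,juv,mvz,uvy
∂3: piv[abhm,abhz,abmz,ahmz,ajuv] rk=5  ker:bhmz
b_2=(25−17)−5=3

b_2=3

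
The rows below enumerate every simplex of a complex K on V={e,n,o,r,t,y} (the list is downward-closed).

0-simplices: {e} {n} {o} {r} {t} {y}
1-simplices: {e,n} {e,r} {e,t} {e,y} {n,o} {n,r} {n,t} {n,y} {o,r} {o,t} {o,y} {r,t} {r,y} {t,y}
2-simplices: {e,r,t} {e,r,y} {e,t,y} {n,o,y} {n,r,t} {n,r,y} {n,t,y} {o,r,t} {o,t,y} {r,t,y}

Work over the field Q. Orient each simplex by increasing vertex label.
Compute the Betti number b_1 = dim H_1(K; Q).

n_0=6 n_1=14 n_2=10  [Q]
∂1: piv[en,er,et,ey,no] rk=5  ker:nr,nt,ny,or,ot,oy,rt,ry,ty
∂2: piv[ert,ery,ety,noy,nrt,nry,ort,oty] rk=8  ker:nty,rty
b_1=(14−5)−8=1

b_1=1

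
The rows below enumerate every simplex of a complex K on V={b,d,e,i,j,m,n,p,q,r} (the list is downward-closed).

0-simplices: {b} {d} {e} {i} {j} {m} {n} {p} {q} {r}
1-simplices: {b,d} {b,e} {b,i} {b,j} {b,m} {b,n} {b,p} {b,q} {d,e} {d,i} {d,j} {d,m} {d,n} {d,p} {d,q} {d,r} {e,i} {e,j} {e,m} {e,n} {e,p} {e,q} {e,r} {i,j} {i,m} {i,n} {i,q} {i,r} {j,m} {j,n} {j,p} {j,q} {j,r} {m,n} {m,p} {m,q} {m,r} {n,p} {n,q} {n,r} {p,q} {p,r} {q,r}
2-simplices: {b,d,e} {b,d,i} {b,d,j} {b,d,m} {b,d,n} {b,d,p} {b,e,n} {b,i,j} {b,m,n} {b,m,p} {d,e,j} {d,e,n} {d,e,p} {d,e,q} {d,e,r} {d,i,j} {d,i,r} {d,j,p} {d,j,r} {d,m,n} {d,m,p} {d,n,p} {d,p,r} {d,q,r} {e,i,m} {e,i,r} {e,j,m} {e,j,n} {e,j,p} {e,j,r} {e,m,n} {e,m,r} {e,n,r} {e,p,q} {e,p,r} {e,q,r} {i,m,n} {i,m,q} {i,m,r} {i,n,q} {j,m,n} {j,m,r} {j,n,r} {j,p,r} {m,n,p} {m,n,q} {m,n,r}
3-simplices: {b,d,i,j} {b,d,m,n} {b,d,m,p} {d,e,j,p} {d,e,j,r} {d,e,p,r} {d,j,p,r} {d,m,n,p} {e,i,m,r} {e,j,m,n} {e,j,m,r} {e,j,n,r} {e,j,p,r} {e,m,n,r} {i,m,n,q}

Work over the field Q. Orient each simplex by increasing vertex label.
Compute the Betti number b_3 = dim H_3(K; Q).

n_0=10 n_1=43 n_2=47 n_3=15  [Q]
∂1: piv[bd,be,bi,bj,bm,bn,bp,bq,dr] rk=9  ker:de,di,dj,dm,dn,dp,dq,ei,ej,em,en,ep,eq,er,ij,im,in,iq,ir,jm,jn,jp,jq,jr,mn,mp,mq,mr,np,nq,nr,pq,pr,qr
∂2: piv[bde,bdi,bdj,bdm,bdn,bdp,ben,bij,bmn,bmp,dej,dep,deq,der,dir,djp,djr,dnp,dpr,dqr,eim,eir,ejm,ejn,emn,emr,enr,epq,imn,imq,inq] rk=31  ker:den,dij,dmn,dmp,ejp,ejr,epr,eqr,imr,jmn,jmr,jnr,jpr,mnp,mnq,mnr
∂3: piv[bdij,bdmn,bdmp,dejp,dejr,depr,djpr,dmnp,eimr,ejmn,ejmr,ejnr,emnr,imnq] rk=14  ker:ejpr
b_3=(15−14)−0=1

b_3=1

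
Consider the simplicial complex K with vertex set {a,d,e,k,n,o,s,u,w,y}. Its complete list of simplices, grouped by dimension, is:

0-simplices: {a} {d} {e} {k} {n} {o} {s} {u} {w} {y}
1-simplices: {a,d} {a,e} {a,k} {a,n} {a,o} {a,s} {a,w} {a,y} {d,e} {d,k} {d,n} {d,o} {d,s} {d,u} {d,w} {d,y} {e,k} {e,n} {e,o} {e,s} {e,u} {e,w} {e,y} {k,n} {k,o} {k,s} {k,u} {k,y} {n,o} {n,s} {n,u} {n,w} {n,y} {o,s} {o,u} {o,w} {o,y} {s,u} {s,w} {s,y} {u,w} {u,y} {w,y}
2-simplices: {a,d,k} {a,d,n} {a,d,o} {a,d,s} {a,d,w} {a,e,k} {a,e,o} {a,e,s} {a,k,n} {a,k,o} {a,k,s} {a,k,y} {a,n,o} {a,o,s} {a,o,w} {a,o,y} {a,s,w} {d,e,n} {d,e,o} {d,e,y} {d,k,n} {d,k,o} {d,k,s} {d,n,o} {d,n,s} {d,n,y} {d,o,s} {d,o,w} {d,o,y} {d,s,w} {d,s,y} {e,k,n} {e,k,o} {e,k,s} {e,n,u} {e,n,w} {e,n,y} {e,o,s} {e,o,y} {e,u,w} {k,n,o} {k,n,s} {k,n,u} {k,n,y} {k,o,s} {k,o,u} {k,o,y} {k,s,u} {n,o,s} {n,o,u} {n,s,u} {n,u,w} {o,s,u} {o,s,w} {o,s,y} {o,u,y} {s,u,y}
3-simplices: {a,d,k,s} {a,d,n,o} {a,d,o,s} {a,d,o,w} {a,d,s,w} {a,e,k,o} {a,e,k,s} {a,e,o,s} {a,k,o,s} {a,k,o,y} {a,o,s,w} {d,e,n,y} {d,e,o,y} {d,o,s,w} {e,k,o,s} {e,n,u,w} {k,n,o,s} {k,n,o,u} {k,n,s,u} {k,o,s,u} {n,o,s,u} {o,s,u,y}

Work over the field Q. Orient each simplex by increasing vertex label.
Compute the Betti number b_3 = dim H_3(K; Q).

b_3=3

n_0=10 n_1=43 n_2=57 n_3=22  [Q]
∂1: piv[ad,ae,ak,an,ao,as,aw,ay,du] rk=9  ker:de,dk,dn,do,ds,dw,dy,ek,en,eo,es,eu,ew,ey,kn,ko,ks,ku,ky,no,ns,nu,nw,ny,os,ou,ow,oy,su,sw,sy,uw,uy,wy
∂2: piv[adk,adn,ado,ads,adw,aek,aeo,aes,akn,ako,aks,aky,ano,aos,aow,aoy,asw,den,deo,dey,dns,dny,doy,dsy,enu,enw,euw,knu,kou,ksu,ouy] rk=31  ker:dkn,dko,dks,dno,dos,dow,dsw,ekn,eko,eks,eny,eos,eoy,kno,kns,kny,kos,koy,nos,nou,nsu,nuw,osu,osw,osy,suy
∂3: piv[adks,adno,ados,adow,adsw,aeko,aeks,aeos,akos,akoy,aosw,deny,deoy,enuw,knos,knou,knsu,kosu,osuy] rk=19  ker:dosw,ekos,nosu
b_3=(22−19)−0=3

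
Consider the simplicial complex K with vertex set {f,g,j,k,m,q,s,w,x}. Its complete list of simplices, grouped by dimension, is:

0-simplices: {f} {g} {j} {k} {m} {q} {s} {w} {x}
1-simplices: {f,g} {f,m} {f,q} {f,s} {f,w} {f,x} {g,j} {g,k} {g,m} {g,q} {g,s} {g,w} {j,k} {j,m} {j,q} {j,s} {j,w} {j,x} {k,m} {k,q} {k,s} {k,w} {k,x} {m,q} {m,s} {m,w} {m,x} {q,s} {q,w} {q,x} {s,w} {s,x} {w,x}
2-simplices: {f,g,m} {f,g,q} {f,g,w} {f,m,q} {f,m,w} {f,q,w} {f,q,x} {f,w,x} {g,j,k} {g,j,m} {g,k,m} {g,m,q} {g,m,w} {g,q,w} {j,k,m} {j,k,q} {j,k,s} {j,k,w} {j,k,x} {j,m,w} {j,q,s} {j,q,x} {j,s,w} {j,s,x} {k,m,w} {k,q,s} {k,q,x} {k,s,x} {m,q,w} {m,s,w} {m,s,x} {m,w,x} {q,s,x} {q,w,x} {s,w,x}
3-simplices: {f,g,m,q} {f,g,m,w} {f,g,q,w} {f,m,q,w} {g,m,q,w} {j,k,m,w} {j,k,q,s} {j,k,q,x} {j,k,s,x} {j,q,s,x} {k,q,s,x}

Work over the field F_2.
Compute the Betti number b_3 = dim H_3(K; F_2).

b_3=2

n_0=9 n_1=33 n_2=35 n_3=11  [Z2]
∂1: piv[fg,fm,fq,fs,fw,fx,gj,gk] rk=8  ker:gm,gq,gs,gw,jk,jm,jq,js,jw,jx,km,kq,ks,kw,kx,mq,ms,mw,mx,qs,qw,qx,sw,sx,wx
∂2: piv[fgm,fgq,fgw,fmq,fmw,fqw,fqx,fwx,gjk,gjm,gkm,jkq,jks,jkw,jkx,jmw,jqs,jqx,jsw,jsx,msw,msx,mwx] rk=23  ker:gmq,gmw,gqw,jkm,kmw,kqs,kqx,ksx,mqw,qsx,qwx,swx
∂3: piv[fgmq,fgmw,fgqw,fmqw,jkmw,jkqs,jkqx,jksx,jqsx] rk=9  ker:gmqw,kqsx
b_3=(11−9)−0=2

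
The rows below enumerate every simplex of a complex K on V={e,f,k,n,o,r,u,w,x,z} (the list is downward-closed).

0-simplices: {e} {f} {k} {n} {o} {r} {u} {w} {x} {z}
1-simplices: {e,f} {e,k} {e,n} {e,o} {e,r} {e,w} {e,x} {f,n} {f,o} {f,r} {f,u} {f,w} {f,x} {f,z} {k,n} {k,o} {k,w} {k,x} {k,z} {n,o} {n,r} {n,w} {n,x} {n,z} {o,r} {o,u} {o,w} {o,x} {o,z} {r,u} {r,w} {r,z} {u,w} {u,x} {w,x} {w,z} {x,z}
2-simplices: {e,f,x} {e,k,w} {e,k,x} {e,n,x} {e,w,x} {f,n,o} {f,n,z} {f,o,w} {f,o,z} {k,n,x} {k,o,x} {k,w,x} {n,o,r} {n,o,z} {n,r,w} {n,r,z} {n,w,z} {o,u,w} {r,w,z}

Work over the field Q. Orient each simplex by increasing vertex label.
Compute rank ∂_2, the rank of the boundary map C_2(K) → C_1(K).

n_0=10 n_1=37 n_2=19  [Q]
∂1: piv[ef,ek,en,eo,er,ew,ex,fu,fz] rk=9  ker:fn,fo,fr,fw,fx,kn,ko,kw,kx,kz,no,nr,nw,nx,nz,or,ou,ow,ox,oz,ru,rw,rz,uw,ux,wx,wz,xz
∂2: piv[efx,ekw,ekx,enx,ewx,fno,fnz,fow,foz,knx,kox,nor,nrw,nrz,nwz,ouw] rk=16  ker:kwx,noz,rwz
rk∂_2=16

rank∂_2=16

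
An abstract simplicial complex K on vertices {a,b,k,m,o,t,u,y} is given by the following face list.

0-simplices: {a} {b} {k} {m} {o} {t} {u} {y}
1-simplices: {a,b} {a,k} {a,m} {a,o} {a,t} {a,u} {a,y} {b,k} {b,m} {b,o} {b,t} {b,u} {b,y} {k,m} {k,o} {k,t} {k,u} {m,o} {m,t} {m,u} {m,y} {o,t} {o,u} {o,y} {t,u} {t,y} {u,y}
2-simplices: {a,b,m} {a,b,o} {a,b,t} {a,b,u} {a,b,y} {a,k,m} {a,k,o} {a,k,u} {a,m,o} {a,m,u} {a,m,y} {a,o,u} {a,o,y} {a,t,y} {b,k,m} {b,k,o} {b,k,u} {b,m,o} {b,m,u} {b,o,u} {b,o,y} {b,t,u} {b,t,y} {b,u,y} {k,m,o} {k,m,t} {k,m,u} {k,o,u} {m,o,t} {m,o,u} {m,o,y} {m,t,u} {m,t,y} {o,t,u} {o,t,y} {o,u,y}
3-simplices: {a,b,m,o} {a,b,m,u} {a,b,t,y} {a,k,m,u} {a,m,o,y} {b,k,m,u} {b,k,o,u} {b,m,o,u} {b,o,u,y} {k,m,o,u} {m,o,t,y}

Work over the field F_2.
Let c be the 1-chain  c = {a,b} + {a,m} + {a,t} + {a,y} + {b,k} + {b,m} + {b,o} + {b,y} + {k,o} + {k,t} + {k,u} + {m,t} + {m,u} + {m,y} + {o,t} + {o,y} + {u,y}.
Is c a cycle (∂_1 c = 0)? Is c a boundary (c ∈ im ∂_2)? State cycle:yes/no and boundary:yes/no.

n_0=8 n_1=27 n_2=36 n_3=11  [Z2]
∂1: piv[ab,ak,am,ao,at,au,ay] rk=7  ker:bk,bm,bo,bt,bu,by,km,ko,kt,ku,mo,mt,mu,my,ot,ou,oy,tu,ty,uy
∂2: piv[abm,abo,abt,abu,aby,akm,ako,aku,amo,amu,amy,aou,aoy,aty,bkm,btu,buy,kmt,mot,mtu] rk=20  ker:bko,bku,bmo,bmu,bou,boy,bty,kmo,kmu,kou,mou,moy,mty,otu,oty,ouy
∂3: piv[abmo,abmu,abty,akmu,amoy,bkmu,bkou,bmou,bouy,kmou,moty] rk=11
∂1c = {b} + {m} + {u} + {y}

cycle:no boundary:no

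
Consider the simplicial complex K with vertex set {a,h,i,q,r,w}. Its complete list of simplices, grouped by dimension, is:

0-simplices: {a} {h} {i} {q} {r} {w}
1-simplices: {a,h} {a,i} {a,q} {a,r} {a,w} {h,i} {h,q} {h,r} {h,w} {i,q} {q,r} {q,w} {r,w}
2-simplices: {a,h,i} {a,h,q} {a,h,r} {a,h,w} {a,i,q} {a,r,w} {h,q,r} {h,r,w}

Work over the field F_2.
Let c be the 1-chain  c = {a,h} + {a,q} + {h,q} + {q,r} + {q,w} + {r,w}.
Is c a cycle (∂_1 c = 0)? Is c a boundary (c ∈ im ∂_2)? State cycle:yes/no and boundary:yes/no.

n_0=6 n_1=13 n_2=8  [Z2]
∂1: piv[ah,ai,aq,ar,aw] rk=5  ker:hi,hq,hr,hw,iq,qr,qw,rw
∂2: piv[ahi,ahq,ahr,ahw,aiq,arw,hqr] rk=7  ker:hrw
∂1c = 0
c vs im∂2: residual ≠ 0 ⇒ not boundary

cycle:yes boundary:no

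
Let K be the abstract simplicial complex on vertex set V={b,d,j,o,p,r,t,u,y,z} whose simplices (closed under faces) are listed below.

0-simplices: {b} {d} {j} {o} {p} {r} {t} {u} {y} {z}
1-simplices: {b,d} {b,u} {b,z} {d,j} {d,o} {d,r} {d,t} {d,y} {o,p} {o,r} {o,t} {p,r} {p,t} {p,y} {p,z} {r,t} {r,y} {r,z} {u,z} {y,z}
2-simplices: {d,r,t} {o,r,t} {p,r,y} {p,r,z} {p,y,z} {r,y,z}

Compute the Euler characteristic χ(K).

χ(K)=-4

n_0=10 n_1=20 n_2=6
χ=+10−20+6=-4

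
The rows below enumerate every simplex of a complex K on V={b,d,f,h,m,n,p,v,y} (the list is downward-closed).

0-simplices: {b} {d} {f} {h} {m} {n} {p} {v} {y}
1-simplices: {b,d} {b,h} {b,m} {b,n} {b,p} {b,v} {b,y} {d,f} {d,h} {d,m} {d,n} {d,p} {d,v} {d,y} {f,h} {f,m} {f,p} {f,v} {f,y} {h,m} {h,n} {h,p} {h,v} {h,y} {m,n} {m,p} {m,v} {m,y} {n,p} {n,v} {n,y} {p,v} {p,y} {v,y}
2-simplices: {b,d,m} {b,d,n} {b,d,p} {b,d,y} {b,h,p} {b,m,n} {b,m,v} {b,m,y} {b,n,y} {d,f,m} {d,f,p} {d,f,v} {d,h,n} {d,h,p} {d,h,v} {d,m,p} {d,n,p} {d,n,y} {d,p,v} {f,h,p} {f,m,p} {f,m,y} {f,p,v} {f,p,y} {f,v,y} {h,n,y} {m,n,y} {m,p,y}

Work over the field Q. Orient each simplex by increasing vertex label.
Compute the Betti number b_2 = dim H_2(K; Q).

b_2=5

n_0=9 n_1=34 n_2=28  [Q]
∂1: piv[bd,bh,bm,bn,bp,bv,by,df] rk=8  ker:dh,dm,dn,dp,dv,dy,fh,fm,fp,fv,fy,hm,hn,hp,hv,hy,mn,mp,mv,my,np,nv,ny,pv,py,vy
∂2: piv[bdm,bdn,bdp,bdy,bhp,bmn,bmv,bmy,bny,dfm,dfp,dfv,dhn,dhp,dhv,dmp,dnp,dpv,fhp,fmy,fpy,fvy,hny] rk=23  ker:dny,fmp,fpv,mny,mpy
b_2=(28−23)−0=5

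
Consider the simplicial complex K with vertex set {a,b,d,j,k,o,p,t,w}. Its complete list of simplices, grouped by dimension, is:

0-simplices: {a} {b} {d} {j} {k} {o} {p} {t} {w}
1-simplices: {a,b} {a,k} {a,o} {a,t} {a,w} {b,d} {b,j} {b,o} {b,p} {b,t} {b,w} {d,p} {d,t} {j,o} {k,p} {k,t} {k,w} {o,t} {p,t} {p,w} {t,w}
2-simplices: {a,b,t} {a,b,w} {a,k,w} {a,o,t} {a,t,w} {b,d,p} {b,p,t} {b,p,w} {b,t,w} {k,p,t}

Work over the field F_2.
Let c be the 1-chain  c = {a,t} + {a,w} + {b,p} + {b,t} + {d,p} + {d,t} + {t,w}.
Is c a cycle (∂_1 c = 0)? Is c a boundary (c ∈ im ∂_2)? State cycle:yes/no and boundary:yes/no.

n_0=9 n_1=21 n_2=10  [Z2]
∂1: piv[ab,ak,ao,at,aw,bd,bj,bp] rk=8  ker:bo,bt,bw,dp,dt,jo,kp,kt,kw,ot,pt,pw,tw
∂2: piv[abt,abw,akw,aot,atw,bdp,bpt,bpw,kpt] rk=9  ker:btw
∂1c = 0
c vs im∂2: residual ≠ 0 ⇒ not boundary

cycle:yes boundary:no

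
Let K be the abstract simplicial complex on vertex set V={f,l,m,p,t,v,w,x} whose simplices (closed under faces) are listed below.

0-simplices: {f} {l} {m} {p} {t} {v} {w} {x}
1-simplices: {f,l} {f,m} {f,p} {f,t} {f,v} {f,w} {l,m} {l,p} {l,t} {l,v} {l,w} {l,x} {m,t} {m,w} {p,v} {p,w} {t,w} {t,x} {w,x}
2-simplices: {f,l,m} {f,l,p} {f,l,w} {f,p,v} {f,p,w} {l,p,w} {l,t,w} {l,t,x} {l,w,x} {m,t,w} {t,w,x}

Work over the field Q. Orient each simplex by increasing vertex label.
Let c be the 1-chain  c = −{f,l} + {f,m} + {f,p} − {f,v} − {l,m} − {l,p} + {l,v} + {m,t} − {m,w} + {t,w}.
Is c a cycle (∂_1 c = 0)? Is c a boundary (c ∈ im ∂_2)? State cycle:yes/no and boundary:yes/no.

cycle:yes boundary:no

n_0=8 n_1=19 n_2=11  [Q]
∂1: piv[fl,fm,fp,ft,fv,fw,lx] rk=7  ker:lm,lp,lt,lv,lw,mt,mw,pv,pw,tw,tx,wx
∂2: piv[flm,flp,flw,fpv,fpw,ltw,ltx,lwx,mtw] rk=9  ker:lpw,twx
∂1c = 0
c vs im∂2: residual ≠ 0 ⇒ not boundary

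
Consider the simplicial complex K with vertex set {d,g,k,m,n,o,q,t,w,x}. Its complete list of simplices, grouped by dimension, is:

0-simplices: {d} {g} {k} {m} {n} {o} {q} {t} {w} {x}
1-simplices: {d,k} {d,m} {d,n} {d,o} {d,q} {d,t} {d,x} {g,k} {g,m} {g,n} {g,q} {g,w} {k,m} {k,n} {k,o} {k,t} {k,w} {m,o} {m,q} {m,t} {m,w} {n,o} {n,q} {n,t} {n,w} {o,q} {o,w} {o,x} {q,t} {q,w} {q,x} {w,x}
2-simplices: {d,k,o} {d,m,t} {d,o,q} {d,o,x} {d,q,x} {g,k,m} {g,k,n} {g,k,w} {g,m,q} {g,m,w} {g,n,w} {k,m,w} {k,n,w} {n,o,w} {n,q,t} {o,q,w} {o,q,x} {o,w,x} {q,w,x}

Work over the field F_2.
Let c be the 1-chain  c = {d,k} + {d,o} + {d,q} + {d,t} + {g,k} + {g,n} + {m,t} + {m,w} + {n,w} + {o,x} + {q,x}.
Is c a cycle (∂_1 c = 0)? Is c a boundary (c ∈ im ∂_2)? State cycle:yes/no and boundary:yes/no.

n_0=10 n_1=32 n_2=19  [Z2]
∂1: piv[dk,dm,dn,do,dq,dt,dx,gk,gw] rk=9  ker:gm,gn,gq,km,kn,ko,kt,kw,mo,mq,mt,mw,no,nq,nt,nw,oq,ow,ox,qt,qw,qx,wx
∂2: piv[dko,dmt,doq,dox,dqx,gkm,gkn,gkw,gmq,gmw,gnw,now,nqt,oqw,owx] rk=15  ker:kmw,knw,oqx,qwx
∂1c = 0
c vs im∂2: residual ≠ 0 ⇒ not boundary

cycle:yes boundary:no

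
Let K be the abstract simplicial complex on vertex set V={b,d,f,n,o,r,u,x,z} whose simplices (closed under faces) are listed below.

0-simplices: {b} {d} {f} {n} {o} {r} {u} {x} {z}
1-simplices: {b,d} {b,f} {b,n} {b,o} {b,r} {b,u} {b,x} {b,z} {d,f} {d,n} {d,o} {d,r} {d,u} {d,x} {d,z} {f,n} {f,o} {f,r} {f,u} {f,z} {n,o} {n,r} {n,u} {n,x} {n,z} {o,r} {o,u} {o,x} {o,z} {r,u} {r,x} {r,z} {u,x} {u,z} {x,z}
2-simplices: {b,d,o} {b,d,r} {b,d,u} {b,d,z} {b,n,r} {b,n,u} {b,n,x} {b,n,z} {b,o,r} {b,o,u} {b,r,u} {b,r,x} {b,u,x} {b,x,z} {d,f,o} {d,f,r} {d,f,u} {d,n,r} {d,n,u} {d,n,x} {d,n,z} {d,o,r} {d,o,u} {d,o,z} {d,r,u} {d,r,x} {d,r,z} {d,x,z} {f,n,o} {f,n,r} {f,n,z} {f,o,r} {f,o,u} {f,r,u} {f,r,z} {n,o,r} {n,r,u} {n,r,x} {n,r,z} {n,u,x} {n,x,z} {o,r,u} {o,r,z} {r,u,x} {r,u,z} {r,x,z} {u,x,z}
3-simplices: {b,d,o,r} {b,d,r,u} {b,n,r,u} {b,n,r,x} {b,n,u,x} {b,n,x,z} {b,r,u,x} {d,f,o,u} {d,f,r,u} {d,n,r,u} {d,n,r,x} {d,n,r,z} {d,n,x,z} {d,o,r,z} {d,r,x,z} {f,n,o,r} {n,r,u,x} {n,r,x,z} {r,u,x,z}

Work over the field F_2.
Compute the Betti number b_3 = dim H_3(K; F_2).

n_0=9 n_1=35 n_2=47 n_3=19  [Z2]
∂1: piv[bd,bf,bn,bo,br,bu,bx,bz] rk=8  ker:df,dn,do,dr,du,dx,dz,fn,fo,fr,fu,fz,no,nr,nu,nx,nz,or,ou,ox,oz,ru,rx,rz,ux,uz,xz
∂2: piv[bdo,bdr,bdu,bdz,bnr,bnu,bnx,bnz,bor,bou,bru,brx,bux,bxz,dfo,dfr,dfu,dnr,dnx,doz,drz,fno,fnr,fnz,ruz] rk=25  ker:dnu,dnz,dor,dou,dru,drx,dxz,for,fou,fru,frz,nor,nru,nrx,nrz,nux,nxz,oru,orz,rux,rxz,uxz
∂3: piv[bdor,bdru,bnru,bnrx,bnux,bnxz,brux,dfou,dfru,dnru,dnrx,dnrz,dnxz,dorz,drxz,fnor,ruxz] rk=17  ker:nrux,nrxz
b_3=(19−17)−0=2

b_3=2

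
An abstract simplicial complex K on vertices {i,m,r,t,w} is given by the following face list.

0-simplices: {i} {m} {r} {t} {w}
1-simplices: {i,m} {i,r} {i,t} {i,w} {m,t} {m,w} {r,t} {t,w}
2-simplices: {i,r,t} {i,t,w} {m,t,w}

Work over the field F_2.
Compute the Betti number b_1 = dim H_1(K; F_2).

n_0=5 n_1=8 n_2=3  [Z2]
∂1: piv[im,ir,it,iw] rk=4  ker:mt,mw,rt,tw
∂2: piv[irt,itw,mtw] rk=3
b_1=(8−4)−3=1

b_1=1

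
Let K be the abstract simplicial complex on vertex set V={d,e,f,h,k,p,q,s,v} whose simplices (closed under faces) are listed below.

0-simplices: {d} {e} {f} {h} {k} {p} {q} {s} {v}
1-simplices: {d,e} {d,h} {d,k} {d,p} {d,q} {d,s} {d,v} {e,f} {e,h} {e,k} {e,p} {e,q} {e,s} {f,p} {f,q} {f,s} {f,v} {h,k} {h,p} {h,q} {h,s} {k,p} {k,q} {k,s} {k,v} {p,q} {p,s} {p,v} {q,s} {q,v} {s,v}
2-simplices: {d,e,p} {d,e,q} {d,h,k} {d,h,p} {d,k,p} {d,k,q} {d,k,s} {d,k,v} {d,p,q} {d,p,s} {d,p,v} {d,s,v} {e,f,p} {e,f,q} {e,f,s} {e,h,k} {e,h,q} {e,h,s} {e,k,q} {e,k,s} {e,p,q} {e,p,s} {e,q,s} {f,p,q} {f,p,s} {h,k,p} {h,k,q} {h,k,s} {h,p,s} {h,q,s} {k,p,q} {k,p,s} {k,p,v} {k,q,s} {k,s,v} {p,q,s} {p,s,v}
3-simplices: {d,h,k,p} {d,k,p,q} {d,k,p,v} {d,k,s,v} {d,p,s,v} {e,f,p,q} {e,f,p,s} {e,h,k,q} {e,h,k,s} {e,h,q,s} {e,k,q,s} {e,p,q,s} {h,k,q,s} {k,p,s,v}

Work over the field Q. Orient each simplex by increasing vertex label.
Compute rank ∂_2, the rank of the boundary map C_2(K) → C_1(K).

n_0=9 n_1=31 n_2=37 n_3=14  [Q]
∂1: piv[de,dh,dk,dp,dq,ds,dv,ef] rk=8  ker:eh,ek,ep,eq,es,fp,fq,fs,fv,hk,hp,hq,hs,kp,kq,ks,kv,pq,ps,pv,qs,qv,sv
∂2: piv[dep,deq,dhk,dhp,dkp,dkq,dks,dkv,dpq,dps,dpv,dsv,efp,efq,efs,ehk,ehq,ehs,ekq,eks,eqs] rk=21  ker:epq,eps,fpq,fps,hkp,hkq,hks,hps,hqs,kpq,kps,kpv,kqs,ksv,pqs,psv
∂3: piv[dhkp,dkpq,dkpv,dksv,dpsv,efpq,efps,ehkq,ehks,ehqs,ekqs,epqs,kpsv] rk=13  ker:hkqs
rk∂_2=21

rank∂_2=21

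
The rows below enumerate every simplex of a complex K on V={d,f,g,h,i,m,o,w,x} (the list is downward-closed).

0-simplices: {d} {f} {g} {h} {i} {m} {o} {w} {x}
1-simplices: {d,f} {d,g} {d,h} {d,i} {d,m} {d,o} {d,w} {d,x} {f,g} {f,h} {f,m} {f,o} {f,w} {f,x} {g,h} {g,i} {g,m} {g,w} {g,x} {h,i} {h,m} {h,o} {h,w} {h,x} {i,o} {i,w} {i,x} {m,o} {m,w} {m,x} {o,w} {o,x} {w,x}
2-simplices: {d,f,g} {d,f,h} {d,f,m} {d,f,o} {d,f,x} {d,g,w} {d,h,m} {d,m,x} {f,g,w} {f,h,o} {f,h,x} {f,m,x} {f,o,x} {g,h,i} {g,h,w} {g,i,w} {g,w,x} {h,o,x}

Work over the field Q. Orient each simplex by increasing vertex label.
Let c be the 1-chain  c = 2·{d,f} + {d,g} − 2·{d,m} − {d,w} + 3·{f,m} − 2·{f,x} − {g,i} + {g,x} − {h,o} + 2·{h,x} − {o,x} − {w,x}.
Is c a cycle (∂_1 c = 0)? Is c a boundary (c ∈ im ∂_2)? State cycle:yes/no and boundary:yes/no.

cycle:no boundary:no

n_0=9 n_1=33 n_2=18  [Q]
∂1: piv[df,dg,dh,di,dm,do,dw,dx] rk=8  ker:fg,fh,fm,fo,fw,fx,gh,gi,gm,gw,gx,hi,hm,ho,hw,hx,io,iw,ix,mo,mw,mx,ow,ox,wx
∂2: piv[dfg,dfh,dfm,dfo,dfx,dgw,dhm,dmx,fgw,fho,fhx,fox,ghi,ghw,giw,gwx] rk=16  ker:fmx,hox
∂1c = {f} + {g} − {h} − {i} + {m} − {x}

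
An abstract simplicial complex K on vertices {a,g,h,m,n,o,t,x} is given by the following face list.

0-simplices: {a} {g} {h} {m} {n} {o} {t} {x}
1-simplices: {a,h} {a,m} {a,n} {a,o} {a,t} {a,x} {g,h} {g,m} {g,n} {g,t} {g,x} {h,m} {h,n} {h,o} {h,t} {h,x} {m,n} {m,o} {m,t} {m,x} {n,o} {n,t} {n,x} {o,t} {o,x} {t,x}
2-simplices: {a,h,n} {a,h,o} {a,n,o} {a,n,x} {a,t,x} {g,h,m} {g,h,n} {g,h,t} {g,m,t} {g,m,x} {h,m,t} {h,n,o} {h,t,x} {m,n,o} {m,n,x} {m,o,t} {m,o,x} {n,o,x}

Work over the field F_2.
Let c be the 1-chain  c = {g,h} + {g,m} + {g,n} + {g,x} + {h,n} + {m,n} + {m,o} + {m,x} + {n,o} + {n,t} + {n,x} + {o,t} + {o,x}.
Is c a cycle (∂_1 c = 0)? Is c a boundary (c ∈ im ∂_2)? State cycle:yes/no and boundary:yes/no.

n_0=8 n_1=26 n_2=18  [Z2]
∂1: piv[ah,am,an,ao,at,ax,gh] rk=7  ker:gm,gn,gt,gx,hm,hn,ho,ht,hx,mn,mo,mt,mx,no,nt,nx,ot,ox,tx
∂2: piv[ahn,aho,ano,anx,atx,ghm,ghn,ght,gmt,gmx,htx,mno,mnx,mot,mox] rk=15  ker:hmt,hno,nox
∂1c = 0
c vs im∂2: residual ≠ 0 ⇒ not boundary

cycle:yes boundary:no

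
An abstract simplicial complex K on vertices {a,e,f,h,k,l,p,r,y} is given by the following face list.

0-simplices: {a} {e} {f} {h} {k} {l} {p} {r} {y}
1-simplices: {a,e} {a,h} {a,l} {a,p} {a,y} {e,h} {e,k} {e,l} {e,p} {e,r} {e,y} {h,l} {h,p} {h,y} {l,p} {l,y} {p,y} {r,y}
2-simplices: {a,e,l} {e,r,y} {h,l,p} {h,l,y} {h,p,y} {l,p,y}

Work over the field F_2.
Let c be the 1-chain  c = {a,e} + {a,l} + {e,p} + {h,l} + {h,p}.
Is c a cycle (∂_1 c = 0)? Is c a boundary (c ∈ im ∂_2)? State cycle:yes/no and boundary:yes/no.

cycle:yes boundary:no

n_0=9 n_1=18 n_2=6  [Z2]
∂1: piv[ae,ah,al,ap,ay,ek,er] rk=7  ker:eh,el,ep,ey,hl,hp,hy,lp,ly,py,ry
∂2: piv[ael,ery,hlp,hly,hpy] rk=5  ker:lpy
∂1c = 0
c vs im∂2: residual ≠ 0 ⇒ not boundary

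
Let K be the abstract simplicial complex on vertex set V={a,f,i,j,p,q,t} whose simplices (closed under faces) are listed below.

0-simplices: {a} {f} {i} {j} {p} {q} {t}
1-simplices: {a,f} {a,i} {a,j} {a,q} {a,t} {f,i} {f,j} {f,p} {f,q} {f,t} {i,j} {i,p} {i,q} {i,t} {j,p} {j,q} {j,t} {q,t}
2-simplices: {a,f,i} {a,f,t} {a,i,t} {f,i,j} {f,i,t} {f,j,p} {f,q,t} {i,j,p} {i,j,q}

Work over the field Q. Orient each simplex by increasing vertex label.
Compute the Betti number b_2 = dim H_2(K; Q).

n_0=7 n_1=18 n_2=9  [Q]
∂1: piv[af,ai,aj,aq,at,fp] rk=6  ker:fi,fj,fq,ft,ij,ip,iq,it,jp,jq,jt,qt
∂2: piv[afi,aft,ait,fij,fjp,fqt,ijp,ijq] rk=8  ker:fit
b_2=(9−8)−0=1

b_2=1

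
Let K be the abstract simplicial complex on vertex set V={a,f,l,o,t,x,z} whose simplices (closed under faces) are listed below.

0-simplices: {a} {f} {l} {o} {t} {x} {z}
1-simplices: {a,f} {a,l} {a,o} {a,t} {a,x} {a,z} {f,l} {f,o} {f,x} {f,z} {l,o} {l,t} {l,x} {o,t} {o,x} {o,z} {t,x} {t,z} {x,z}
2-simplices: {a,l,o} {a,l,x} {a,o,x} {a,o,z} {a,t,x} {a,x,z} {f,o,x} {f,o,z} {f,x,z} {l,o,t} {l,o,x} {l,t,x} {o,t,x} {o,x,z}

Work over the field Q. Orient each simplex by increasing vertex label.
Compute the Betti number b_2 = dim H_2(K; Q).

n_0=7 n_1=19 n_2=14  [Q]
∂1: piv[af,al,ao,at,ax,az] rk=6  ker:fl,fo,fx,fz,lo,lt,lx,ot,ox,oz,tx,tz,xz
∂2: piv[alo,alx,aox,aoz,atx,axz,fox,foz,lot,ltx] rk=10  ker:fxz,lox,otx,oxz
b_2=(14−10)−0=4

b_2=4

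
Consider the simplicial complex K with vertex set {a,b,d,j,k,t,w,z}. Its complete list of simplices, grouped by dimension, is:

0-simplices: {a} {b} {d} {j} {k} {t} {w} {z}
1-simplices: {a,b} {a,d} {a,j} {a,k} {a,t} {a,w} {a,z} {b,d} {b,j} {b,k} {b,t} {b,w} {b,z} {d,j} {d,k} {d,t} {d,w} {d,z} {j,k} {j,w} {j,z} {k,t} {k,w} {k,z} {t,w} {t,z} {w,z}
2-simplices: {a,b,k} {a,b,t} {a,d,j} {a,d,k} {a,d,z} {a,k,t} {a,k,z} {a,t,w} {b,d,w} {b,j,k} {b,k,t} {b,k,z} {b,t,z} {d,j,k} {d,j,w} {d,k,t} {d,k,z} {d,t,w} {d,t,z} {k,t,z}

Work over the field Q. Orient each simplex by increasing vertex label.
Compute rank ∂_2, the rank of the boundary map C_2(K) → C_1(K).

rank∂_2=16

n_0=8 n_1=27 n_2=20  [Q]
∂1: piv[ab,ad,aj,ak,at,aw,az] rk=7  ker:bd,bj,bk,bt,bw,bz,dj,dk,dt,dw,dz,jk,jw,jz,kt,kw,kz,tw,tz,wz
∂2: piv[abk,abt,adj,adk,adz,akt,akz,atw,bdw,bjk,bkz,btz,djk,djw,dkt,dtw] rk=16  ker:bkt,dkz,dtz,ktz
rk∂_2=16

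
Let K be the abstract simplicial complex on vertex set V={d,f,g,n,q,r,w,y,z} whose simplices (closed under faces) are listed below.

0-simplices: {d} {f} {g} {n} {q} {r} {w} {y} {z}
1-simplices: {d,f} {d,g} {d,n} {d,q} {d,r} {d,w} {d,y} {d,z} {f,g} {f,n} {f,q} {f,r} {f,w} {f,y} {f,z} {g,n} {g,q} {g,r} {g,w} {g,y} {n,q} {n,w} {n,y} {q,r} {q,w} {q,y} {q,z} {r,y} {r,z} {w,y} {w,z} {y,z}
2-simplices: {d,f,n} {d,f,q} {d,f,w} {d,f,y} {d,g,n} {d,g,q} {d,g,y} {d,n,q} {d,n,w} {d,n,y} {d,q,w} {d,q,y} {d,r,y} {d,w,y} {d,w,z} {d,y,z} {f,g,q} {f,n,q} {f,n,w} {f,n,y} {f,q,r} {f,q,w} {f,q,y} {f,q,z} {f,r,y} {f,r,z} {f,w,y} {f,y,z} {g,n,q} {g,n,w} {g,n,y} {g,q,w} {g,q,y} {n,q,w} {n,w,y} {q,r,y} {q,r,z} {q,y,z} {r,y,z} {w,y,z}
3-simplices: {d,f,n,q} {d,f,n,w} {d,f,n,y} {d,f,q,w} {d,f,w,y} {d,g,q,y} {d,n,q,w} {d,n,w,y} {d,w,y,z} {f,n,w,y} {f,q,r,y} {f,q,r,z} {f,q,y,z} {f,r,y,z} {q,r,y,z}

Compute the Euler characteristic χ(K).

n_0=9 n_1=32 n_2=40 n_3=15
χ=+9−32+40−15=2

χ(K)=2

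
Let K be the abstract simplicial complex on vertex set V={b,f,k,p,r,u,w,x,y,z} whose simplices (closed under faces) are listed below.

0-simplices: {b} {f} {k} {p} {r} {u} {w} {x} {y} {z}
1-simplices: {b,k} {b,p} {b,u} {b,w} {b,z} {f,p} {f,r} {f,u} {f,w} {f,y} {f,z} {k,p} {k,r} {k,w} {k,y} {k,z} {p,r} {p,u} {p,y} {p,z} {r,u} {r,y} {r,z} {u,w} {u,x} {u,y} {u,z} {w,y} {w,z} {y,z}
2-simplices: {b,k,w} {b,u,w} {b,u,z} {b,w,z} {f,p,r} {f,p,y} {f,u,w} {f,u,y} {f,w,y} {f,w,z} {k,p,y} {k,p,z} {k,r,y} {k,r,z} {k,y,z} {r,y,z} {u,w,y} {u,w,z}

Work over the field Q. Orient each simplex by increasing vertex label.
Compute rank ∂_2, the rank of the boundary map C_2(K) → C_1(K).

rank∂_2=15

n_0=10 n_1=30 n_2=18  [Q]
∂1: piv[bk,bp,bu,bw,bz,fp,fr,fy,ux] rk=9  ker:fu,fw,fz,kp,kr,kw,ky,kz,pr,pu,py,pz,ru,ry,rz,uw,uy,uz,wy,wz,yz
∂2: piv[bkw,buw,buz,bwz,fpr,fpy,fuw,fuy,fwy,fwz,kpy,kpz,kry,krz,kyz] rk=15  ker:ryz,uwy,uwz
rk∂_2=15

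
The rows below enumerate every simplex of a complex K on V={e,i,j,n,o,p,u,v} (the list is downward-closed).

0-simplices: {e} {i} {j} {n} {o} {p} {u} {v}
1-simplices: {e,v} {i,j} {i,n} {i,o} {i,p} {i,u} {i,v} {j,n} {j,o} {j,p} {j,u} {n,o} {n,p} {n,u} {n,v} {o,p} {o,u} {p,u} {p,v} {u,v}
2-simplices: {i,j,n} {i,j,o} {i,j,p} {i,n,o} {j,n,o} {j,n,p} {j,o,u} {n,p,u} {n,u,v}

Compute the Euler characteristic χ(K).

n_0=8 n_1=20 n_2=9
χ=+8−20+9=-3

χ(K)=-3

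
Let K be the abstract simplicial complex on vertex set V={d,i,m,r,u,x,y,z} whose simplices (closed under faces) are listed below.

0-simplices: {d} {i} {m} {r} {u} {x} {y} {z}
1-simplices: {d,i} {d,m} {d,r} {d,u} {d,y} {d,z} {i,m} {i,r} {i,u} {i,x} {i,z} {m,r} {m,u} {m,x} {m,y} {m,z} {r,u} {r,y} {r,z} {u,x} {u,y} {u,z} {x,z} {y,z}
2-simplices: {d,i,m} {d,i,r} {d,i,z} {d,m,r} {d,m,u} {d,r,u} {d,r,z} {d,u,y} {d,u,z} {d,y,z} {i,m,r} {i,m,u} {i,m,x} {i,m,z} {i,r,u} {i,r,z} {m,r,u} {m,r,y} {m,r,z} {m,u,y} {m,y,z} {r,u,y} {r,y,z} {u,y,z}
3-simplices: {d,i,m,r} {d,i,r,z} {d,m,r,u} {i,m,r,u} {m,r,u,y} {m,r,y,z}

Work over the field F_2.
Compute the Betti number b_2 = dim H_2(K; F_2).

n_0=8 n_1=24 n_2=24 n_3=6  [Z2]
∂1: piv[di,dm,dr,du,dy,dz,ix] rk=7  ker:im,ir,iu,iz,mr,mu,mx,my,mz,ru,ry,rz,ux,uy,uz,xz,yz
∂2: piv[dim,dir,diz,dmr,dmu,dru,drz,duy,duz,dyz,imu,imx,imz,mry,muy] rk=15  ker:imr,iru,irz,mru,mrz,myz,ruy,ryz,uyz
∂3: piv[dimr,dirz,dmru,imru,mruy,mryz] rk=6
b_2=(24−15)−6=3

b_2=3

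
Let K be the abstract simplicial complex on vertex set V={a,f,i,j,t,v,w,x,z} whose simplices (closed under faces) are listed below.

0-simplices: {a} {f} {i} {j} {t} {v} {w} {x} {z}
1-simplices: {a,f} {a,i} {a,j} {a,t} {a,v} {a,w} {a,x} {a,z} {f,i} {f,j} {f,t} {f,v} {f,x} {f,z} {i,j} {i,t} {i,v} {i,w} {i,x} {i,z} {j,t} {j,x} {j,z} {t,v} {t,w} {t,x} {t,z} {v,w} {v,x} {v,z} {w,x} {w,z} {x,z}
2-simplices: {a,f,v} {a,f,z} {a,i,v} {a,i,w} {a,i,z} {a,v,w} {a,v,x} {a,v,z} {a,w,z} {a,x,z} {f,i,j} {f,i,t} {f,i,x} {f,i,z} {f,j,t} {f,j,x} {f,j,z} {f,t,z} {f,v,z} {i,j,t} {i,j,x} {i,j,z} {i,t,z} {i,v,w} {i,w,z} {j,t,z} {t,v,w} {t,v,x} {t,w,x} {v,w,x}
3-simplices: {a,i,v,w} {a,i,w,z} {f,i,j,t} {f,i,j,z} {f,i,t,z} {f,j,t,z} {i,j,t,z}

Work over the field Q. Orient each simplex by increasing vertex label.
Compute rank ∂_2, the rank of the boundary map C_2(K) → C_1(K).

n_0=9 n_1=33 n_2=30 n_3=7  [Q]
∂1: piv[af,ai,aj,at,av,aw,ax,az] rk=8  ker:fi,fj,ft,fv,fx,fz,ij,it,iv,iw,ix,iz,jt,jx,jz,tv,tw,tx,tz,vw,vx,vz,wx,wz,xz
∂2: piv[afv,afz,aiv,aiw,aiz,avw,avx,avz,awz,axz,fij,fit,fix,fiz,fjt,fjx,fjz,ftz,tvw,tvx,twx] rk=21  ker:fvz,ijt,ijx,ijz,itz,ivw,iwz,jtz,vwx
∂3: piv[aivw,aiwz,fijt,fijz,fitz,fjtz] rk=6  ker:ijtz
rk∂_2=21

rank∂_2=21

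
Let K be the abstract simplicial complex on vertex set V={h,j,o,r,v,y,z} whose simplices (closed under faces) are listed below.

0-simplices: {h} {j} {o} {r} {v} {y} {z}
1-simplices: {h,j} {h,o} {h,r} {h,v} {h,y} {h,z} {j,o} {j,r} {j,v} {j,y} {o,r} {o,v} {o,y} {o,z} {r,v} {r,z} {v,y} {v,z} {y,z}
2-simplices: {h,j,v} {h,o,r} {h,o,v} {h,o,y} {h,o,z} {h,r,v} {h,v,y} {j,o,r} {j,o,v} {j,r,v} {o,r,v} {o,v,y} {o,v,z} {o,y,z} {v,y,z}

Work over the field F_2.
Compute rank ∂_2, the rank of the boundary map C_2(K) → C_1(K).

rank∂_2=11

n_0=7 n_1=19 n_2=15  [Z2]
∂1: piv[hj,ho,hr,hv,hy,hz] rk=6  ker:jo,jr,jv,jy,or,ov,oy,oz,rv,rz,vy,vz,yz
∂2: piv[hjv,hor,hov,hoy,hoz,hrv,hvy,jor,jov,ovz,oyz] rk=11  ker:jrv,orv,ovy,vyz
rk∂_2=11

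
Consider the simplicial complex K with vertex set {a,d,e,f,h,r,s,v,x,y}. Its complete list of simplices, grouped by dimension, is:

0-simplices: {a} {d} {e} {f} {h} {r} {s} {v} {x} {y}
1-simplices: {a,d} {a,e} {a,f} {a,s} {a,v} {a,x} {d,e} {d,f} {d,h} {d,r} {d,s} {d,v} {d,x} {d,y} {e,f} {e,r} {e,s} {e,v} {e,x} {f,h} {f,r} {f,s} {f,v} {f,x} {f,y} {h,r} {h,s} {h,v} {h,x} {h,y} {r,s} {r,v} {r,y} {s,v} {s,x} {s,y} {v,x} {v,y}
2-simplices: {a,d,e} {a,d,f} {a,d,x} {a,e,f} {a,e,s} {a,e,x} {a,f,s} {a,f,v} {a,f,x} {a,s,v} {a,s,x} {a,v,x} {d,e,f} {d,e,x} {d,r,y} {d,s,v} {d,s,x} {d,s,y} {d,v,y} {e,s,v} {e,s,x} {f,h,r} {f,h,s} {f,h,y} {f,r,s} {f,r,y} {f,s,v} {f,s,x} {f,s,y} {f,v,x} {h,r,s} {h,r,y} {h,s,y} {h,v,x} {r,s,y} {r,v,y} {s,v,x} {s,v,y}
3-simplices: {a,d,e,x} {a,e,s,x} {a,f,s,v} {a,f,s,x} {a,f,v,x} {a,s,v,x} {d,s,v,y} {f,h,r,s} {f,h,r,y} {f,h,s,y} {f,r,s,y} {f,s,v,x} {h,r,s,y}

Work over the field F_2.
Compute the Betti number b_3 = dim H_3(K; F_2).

n_0=10 n_1=38 n_2=38 n_3=13  [Z2]
∂1: piv[ad,ae,af,as,av,ax,dh,dr,dy] rk=9  ker:de,df,ds,dv,dx,ef,er,es,ev,ex,fh,fr,fs,fv,fx,fy,hr,hs,hv,hx,hy,rs,rv,ry,sv,sx,sy,vx,vy
∂2: piv[ade,adf,adx,aef,aes,aex,afs,afv,afx,asv,asx,avx,dry,dsv,dsx,dsy,dvy,esv,fhr,fhs,fhy,frs,fry,fsy,hvx,rvy] rk=26  ker:def,dex,esx,fsv,fsx,fvx,hrs,hry,hsy,rsy,svx,svy
∂3: piv[adex,aesx,afsv,afsx,afvx,asvx,dsvy,fhrs,fhry,fhsy,frsy] rk=11  ker:fsvx,hrsy
b_3=(13−11)−0=2

b_3=2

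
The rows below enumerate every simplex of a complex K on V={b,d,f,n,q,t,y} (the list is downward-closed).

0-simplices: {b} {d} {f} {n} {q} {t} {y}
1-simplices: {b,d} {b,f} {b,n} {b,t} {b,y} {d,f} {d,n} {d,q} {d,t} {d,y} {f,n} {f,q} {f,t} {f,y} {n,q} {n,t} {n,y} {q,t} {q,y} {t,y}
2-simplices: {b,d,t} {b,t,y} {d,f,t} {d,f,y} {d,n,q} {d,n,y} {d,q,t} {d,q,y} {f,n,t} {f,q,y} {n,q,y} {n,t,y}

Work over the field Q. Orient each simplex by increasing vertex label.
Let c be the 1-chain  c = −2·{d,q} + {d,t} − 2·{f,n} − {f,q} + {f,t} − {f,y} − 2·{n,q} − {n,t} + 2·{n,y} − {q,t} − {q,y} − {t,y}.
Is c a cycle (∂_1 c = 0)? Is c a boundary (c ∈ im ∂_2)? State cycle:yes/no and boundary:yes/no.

n_0=7 n_1=20 n_2=12  [Q]
∂1: piv[bd,bf,bn,bt,by,dq] rk=6  ker:df,dn,dt,dy,fn,fq,ft,fy,nq,nt,ny,qt,qy,ty
∂2: piv[bdt,bty,dft,dfy,dnq,dny,dqt,dqy,fnt,fqy,nty] rk=11  ker:nqy
∂1c = {d} + 3·{f} − {n} − 3·{q} + {t} − {y}

cycle:no boundary:no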